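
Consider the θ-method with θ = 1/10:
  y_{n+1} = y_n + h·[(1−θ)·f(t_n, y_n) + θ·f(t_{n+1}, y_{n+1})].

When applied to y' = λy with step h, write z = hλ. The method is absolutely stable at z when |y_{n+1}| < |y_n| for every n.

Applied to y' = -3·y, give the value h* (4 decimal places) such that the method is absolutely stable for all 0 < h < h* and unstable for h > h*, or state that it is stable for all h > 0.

(-2.5000,0); λ=-3 ⇒ h* = (5/2)/3 = 0.8333.

On y'=λy, z=hλ:
  y_{n+1} = y_n + z·[9/10·y_n + 1/10·y_{n+1}] ⇒ (1 − 1/10z)y_{n+1} = (1 + 9/10z)y_n
  R(z) = (1 + 9/10z)/(1 − 1/10z).

Boundary: |R(x)|=1, x<0.
x=-1.09: |R|=0.0171
R=−1: 1+9/10x = −1+1/10x ⇒ -4/5x=2 ⇒ x=2/(-4/5)=-2.5000
Confirm numerically:
  x=-2.449: |R|=0.96723 <1
  x=-2.427: |R|=0.95301 <1
  x=-2.345: |R|=0.89955 <1
  x=-2.023: |R|=0.68261 <1
  x=-2.979: |R|=1.29525 >1
  x=-2.935: |R|=1.26904 >1
  x=-2.598: |R|=1.06223 >1
Stable set (-2.5000, 0).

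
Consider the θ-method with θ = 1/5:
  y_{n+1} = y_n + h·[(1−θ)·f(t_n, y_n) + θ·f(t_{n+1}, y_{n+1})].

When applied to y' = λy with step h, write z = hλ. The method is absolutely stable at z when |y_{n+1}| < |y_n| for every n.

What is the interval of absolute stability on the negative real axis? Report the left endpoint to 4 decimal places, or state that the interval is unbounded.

z∈(-3.3333,0).

Test eqn y'=λy, z=hλ:
  y_{n+1} = y_n + z·[4/5·y_n + 1/5·y_{n+1}] ⇒ (1 − 1/5z)y_{n+1} = (1 + 4/5z)y_n
  Hence R(z) = (1 + 4/5z)/(1 − 1/5z).

Solve |R(x)|<1 on ℝ⁻.
x=-1.67: |R|=0.2519
R=−1: 1+4/5x = −1+1/5x ⇒ -3/5x=2 ⇒ x=2/(-3/5)=-3.3333
Confirm numerically:
  x=-3.287: |R|=0.98323 <1
  x=-3.151: |R|=0.93289 <1
  x=-3.106: |R|=0.91586 <1
  x=-3.703: |R|=1.12743 >1
  x=-3.685: |R|=1.12147 >1
  x=-3.574: |R|=1.08421 >1
So |R|<1 on (-3.3333, 0).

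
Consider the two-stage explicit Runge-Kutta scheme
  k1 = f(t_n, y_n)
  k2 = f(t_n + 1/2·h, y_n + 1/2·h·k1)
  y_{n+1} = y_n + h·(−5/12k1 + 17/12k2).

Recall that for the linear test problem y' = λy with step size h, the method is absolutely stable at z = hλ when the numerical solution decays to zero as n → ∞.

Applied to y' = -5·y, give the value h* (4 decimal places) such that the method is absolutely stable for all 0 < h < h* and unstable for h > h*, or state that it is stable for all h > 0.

(-1.4118,0); λ=-5 ⇒ h* = (24/17)/5 = 0.2824.

Test eqn y'=λy, z=hλ:
  k1=λy_n ⇒ h·k1=z·y_n;  k2=λ(1+1/2z)y_n ⇒ h·k2=z(1+1/2z)y_n
  y_{n+1}/y_n = 1 − 5/12z + 17/12z(1+1/2z) = 1 + z + 17/24z²
  ⇒ R(z) = 1 + z + 17/24z².

Boundary: |R(x)|=1, x<0.
x=-0.53: |R|=0.6690
R=1: x+17/24x²=0 ⇒ x=−24/17=-1.4118; min R=1−1/(4·17/24)=0.6471>−1
Confirm numerically:
  x=-1.190: |R|=0.81307 <1
  x=-0.974: |R|=0.69798 <1
  x=-0.763: |R|=0.64937 <1
  x=-1.977: |R|=1.79154 >1
  x=-1.943: |R|=1.73113 >1
  x=-1.493: |R|=1.08591 >1
So |R|<1 on (-1.4118, 0).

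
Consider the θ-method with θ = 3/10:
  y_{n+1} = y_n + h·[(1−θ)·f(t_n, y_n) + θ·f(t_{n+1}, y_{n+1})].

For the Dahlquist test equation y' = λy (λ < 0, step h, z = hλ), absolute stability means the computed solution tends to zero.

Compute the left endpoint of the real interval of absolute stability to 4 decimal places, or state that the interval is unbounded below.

On y'=λy, z=hλ:
  y_{n+1} = y_n + z·[7/10·y_n + 3/10·y_{n+1}] ⇒ (1 − 3/10z)y_{n+1} = (1 + 7/10z)y_n
  Hence R(z) = (1 + 7/10z)/(1 − 3/10z).

Need |R(x)|<1, x<0.
x=-1.21: |R|=0.1123
R=−1: 1+7/10x = −1+3/10x ⇒ -2/5x=2 ⇒ x=2/(-2/5)=-5.0000
Confirm numerically:
  x=-4.338: |R|=0.88494 <1
  x=-3.741: |R|=0.76271 <1
  x=-2.933: |R|=0.56019 <1
  x=-5.473: |R|=1.07162 >1
  x=-5.326: |R|=1.05020 >1
  x=-5.198: |R|=1.03094 >1
So |R|<1 on (-5.0000, 0).

z* = -5.0000.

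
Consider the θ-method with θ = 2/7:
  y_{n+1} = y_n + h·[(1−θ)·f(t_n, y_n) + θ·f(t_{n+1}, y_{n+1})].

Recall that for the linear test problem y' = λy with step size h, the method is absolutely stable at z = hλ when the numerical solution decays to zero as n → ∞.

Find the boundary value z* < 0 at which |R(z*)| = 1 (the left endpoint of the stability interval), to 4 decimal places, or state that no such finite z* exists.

With y'=λy (z=hλ):
  y_{n+1} = y_n + z·[5/7·y_n + 2/7·y_{n+1}] ⇒ (1 − 2/7z)y_{n+1} = (1 + 5/7z)y_n
  Hence R(z) = (1 + 5/7z)/(1 − 2/7z).

Need |R(x)|<1, x<0.
x=-1.03: |R|=0.2042
R=−1: 1+5/7x = −1+2/7x ⇒ -3/7x=2 ⇒ x=2/(-3/7)=-4.6667
Confirm numerically:
  x=-3.392: |R|=0.72258 <1
  x=-3.142: |R|=0.65568 <1
  x=-2.995: |R|=0.61393 <1
  x=-4.878: |R|=1.03784 >1
  x=-4.768: |R|=1.01838 >1
So |R|<1 on (-4.6667, 0).

z* = -4.6667.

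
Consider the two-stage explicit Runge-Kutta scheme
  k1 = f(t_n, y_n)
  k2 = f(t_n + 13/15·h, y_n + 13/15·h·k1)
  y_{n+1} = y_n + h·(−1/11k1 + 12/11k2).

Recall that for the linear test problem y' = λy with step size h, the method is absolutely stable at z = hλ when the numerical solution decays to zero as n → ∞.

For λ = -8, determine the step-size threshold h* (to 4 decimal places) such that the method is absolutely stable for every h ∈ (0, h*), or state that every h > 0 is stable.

(-1.0577,0); λ=-8 ⇒ h* = (55/52)/8 = 0.1322.

On y'=λy, z=hλ:
  k1=λy_n ⇒ h·k1=z·y_n;  k2=λ(1+13/15z)y_n ⇒ h·k2=z(1+13/15z)y_n
  y_{n+1}/y_n = 1 − 1/11z + 12/11z(1+13/15z) = 1 + z + 52/55z²
  R(z) = 1 + z + 52/55z².

Boundary: |R(x)|=1, x<0.
x=-0.97: |R|=0.9196
R=1: x+52/55x²=0 ⇒ x=−55/52=-1.0577; min R=1−1/(4·52/55)=0.7356>−1
Confirm numerically:
  x=-0.699: |R|=0.76295 <1
  x=-0.625: |R|=0.74432 <1
  x=-0.596: |R|=0.73984 <1
  x=-1.580: |R|=1.78023 >1
  x=-1.524: |R|=1.67189 >1
  x=-1.246: |R|=1.22183 >1
Interval (-1.0577, 0).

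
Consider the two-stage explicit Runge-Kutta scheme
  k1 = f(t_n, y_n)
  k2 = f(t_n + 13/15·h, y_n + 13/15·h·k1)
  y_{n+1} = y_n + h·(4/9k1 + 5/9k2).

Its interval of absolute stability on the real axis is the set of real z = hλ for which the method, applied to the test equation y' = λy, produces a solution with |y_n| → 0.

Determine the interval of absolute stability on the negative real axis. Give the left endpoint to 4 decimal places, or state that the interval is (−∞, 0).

Test eqn y'=λy, z=hλ:
  k1=λy_n ⇒ h·k1=z·y_n;  k2=λ(1+13/15z)y_n ⇒ h·k2=z(1+13/15z)y_n
  y_{n+1}/y_n = 1 + 4/9z + 5/9z(1+13/15z) = 1 + z + 13/27z²
  ⇒ R(z) = 1 + z + 13/27z².

Boundary: |R(x)|=1, x<0.
x=-0.92: |R|=0.4875
R=1: x+13/27x²=0 ⇒ x=−27/13=-2.0769; min R=1−1/(4·13/27)=0.4808>−1
Confirm numerically:
  x=-1.840: |R|=0.79010 <1
  x=-1.797: |R|=0.75780 <1
  x=-1.630: |R|=0.64925 <1
  x=-1.321: |R|=0.51920 <1
  x=-2.521: |R|=1.53903 >1
  x=-2.439: |R|=1.42520 >1
  x=-2.267: |R|=1.20747 >1
Stable set (-2.0769, 0).

(-2.0769, 0).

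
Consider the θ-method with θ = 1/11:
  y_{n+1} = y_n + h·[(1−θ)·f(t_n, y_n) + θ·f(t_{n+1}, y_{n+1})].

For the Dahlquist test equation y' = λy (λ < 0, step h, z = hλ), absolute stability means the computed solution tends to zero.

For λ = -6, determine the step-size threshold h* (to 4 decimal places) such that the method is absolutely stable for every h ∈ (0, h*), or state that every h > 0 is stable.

(-2.4444,0); λ=-6 ⇒ h* = (22/9)/6 = 0.4074.

On y'=λy, z=hλ:
  y_{n+1} = y_n + z·[10/11·y_n + 1/11·y_{n+1}] ⇒ (1 − 1/11z)y_{n+1} = (1 + 10/11z)y_n
  so R(z) = (1 + 10/11z)/(1 − 1/11z).

Solve |R(x)|<1 on ℝ⁻.
x=-0.97: |R|=0.1086
R=−1: 1+10/11x = −1+1/11x ⇒ -9/11x=2 ⇒ x=2/(-9/11)=-2.4444
Confirm numerically:
  x=-2.202: |R|=0.83472 <1
  x=-1.549: |R|=0.35780 <1
  x=-1.191: |R|=0.07465 <1
  x=-0.997: |R|=0.08585 <1
  x=-2.970: |R|=1.33858 >1
  x=-2.823: |R|=1.24647 >1
  x=-2.510: |R|=1.04367 >1
So |R|<1 on (-2.4444, 0).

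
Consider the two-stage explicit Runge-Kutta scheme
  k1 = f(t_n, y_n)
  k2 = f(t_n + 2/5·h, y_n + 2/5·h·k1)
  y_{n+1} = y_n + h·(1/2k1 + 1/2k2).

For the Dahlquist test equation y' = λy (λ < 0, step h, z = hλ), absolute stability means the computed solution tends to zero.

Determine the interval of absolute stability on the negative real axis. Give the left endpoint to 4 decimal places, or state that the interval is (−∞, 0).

(-5.0000, 0).

Set f=λy, z=hλ:
  k1=λy_n ⇒ h·k1=z·y_n;  k2=λ(1+2/5z)y_n ⇒ h·k2=z(1+2/5z)y_n
  y_{n+1}/y_n = 1 + 1/2z + 1/2z(1+2/5z) = 1 + z + 1/5z²
  Hence R(z) = 1 + z + 1/5z².

Boundary: |R(x)|=1, x<0.
x=-1.06: |R|=0.1647
R=1: x+1/5x²=0 ⇒ x=−5=-5.0000; min R=1−1/(4·1/5)=-0.2500>−1
Confirm numerically:
  x=-3.244: |R|=0.13929 <1
  x=-2.836: |R|=0.22742 <1
  x=-2.556: |R|=0.24937 <1
  x=-5.548: |R|=1.60806 >1
  x=-5.137: |R|=1.14075 >1
Interval (-5.0000, 0).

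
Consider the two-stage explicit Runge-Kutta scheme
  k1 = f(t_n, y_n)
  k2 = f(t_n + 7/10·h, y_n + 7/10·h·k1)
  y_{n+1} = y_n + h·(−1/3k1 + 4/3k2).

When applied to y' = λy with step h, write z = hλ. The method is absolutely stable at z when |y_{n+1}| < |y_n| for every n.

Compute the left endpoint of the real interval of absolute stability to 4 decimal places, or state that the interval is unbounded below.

Test eqn y'=λy, z=hλ:
  k1=λy_n ⇒ h·k1=z·y_n;  k2=λ(1+7/10z)y_n ⇒ h·k2=z(1+7/10z)y_n
  y_{n+1}/y_n = 1 − 1/3z + 4/3z(1+7/10z) = 1 + z + 14/15z²
  so R(z) = 1 + z + 14/15z².

Solve |R(x)|<1 on ℝ⁻.
x=-0.47: |R|=0.7362
R=1: x+14/15x²=0 ⇒ x=−15/14=-1.0714; min R=1−1/(4·14/15)=0.7321>−1
Confirm numerically:
  x=-0.983: |R|=0.91887 <1
  x=-0.648: |R|=0.74391 <1
  x=-0.573: |R|=0.73344 <1
  x=-0.514: |R|=0.73258 <1
  x=-1.656: |R|=1.90351 >1
  x=-1.527: |R|=1.64928 >1
  x=-1.406: |R|=1.43905 >1
Interval (-1.0714, 0).

z* = -1.0714.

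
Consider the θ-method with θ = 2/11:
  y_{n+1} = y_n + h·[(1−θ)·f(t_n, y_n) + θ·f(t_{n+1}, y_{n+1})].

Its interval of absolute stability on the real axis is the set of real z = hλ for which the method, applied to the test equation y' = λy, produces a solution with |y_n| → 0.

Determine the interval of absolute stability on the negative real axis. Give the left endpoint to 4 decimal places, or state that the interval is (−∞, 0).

(-3.1429, 0).

Test eqn y'=λy, z=hλ:
  y_{n+1} = y_n + z·[9/11·y_n + 2/11·y_{n+1}] ⇒ (1 − 2/11z)y_{n+1} = (1 + 9/11z)y_n
  R(z) = (1 + 9/11z)/(1 − 2/11z).

Find x<0 with |R(x)|<1.
x=-1.53: |R|=0.1970
R=−1: 1+9/11x = −1+2/11x ⇒ -7/11x=2 ⇒ x=2/(-7/11)=-3.1429
Confirm numerically:
  x=-3.039: |R|=0.95743 <1
  x=-1.796: |R|=0.35389 <1
  x=-1.595: |R|=0.23643 <1
  x=-3.602: |R|=1.17655 >1
  x=-3.463: |R|=1.12501 >1
  x=-3.394: |R|=1.09883 >1
So |R|<1 on (-3.1429, 0).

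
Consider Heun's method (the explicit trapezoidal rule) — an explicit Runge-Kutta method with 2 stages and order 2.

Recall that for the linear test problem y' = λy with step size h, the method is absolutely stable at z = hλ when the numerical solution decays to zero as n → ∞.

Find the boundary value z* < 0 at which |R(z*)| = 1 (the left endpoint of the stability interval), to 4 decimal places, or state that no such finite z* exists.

With y'=λy (z=hλ):
  order 2, 2-stage ⇒ R(z)=1+z+z^2/2
  (e.g. R(-1.62)=0.69220, |R|=0.69220)

Need |R(x)|<1, x<0.
x=-1.62: |R|=0.6922
|R(-1.76)|=0.7888 |R(-1.54)|=0.6458 |R(-0.77)|=0.5264
Bisect:
  x_lo=-2.5190 |R|=1.6536  x_hi=-0.2257 |R|=0.7998
  mid=-1.37233 |R|=0.56932 →hi
  mid=-1.94564 |R|=0.94712 →hi
  mid=-2.23230 |R|=1.25928 →lo
  mid=-2.08897 |R|=1.09293 →lo
  mid=-2.01731 |R|=1.01746 →lo
  mid=-1.98147 |R|=0.98165 →hi
  mid=-1.99939 |R|=0.99939 →hi
  ...
  [-2.00009,-1.99995] ⇒ x*=-2.0000
So |R|<1 on (-2.0000, 0).

left endpoint -2.0000.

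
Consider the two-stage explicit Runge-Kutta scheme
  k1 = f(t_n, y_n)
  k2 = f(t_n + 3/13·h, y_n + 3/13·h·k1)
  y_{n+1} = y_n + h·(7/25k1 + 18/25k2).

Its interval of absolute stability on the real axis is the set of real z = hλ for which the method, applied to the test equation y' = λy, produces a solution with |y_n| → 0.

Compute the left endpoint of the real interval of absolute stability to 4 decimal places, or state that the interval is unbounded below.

z* = -6.0185.

Test eqn y'=λy, z=hλ:
  k1=λy_n ⇒ h·k1=z·y_n;  k2=λ(1+3/13z)y_n ⇒ h·k2=z(1+3/13z)y_n
  y_{n+1}/y_n = 1 + 7/25z + 18/25z(1+3/13z) = 1 + z + 54/325z²
  so R(z) = 1 + z + 54/325z².

Solve |R(x)|<1 on ℝ⁻.
x=-0.34: |R|=0.6792
R=1: x+54/325x²=0 ⇒ x=−325/54=-6.0185; min R=1−1/(4·54/325)=-0.5046>−1
Confirm numerically:
  x=-5.892: |R|=0.87614 <1
  x=-4.373: |R|=0.19562 <1
  x=-4.301: |R|=0.22739 <1
  x=-4.284: |R|=0.23464 <1
  x=-6.503: |R|=1.52348 >1
  x=-6.492: |R|=1.51073 >1
  x=-6.354: |R|=1.35418 >1
Interval (-6.0185, 0).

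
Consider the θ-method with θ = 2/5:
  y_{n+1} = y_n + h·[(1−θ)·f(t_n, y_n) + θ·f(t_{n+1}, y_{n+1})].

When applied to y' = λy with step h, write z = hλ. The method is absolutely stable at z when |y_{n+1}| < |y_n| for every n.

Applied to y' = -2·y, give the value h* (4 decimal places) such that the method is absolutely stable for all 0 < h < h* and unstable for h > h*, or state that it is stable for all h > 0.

(-10.0000,0); λ=-2 ⇒ h* = (10)/2 = 5.0000.

Set f=λy, z=hλ:
  y_{n+1} = y_n + z·[3/5·y_n + 2/5·y_{n+1}] ⇒ (1 − 2/5z)y_{n+1} = (1 + 3/5z)y_n
  R(z) = (1 + 3/5z)/(1 − 2/5z).

Need |R(x)|<1, x<0.
x=-1.47: |R|=0.0743
R=−1: 1+3/5x = −1+2/5x ⇒ -1/5x=2 ⇒ x=2/(-1/5)=-10.0000
Confirm numerically:
  x=-9.518: |R|=0.97995 <1
  x=-8.392: |R|=0.92618 <1
  x=-4.083: |R|=0.55058 <1
  x=-10.128: |R|=1.00507 >1
  x=-10.096: |R|=1.00381 >1
  x=-10.050: |R|=1.00199 >1
Interval (-10.0000, 0).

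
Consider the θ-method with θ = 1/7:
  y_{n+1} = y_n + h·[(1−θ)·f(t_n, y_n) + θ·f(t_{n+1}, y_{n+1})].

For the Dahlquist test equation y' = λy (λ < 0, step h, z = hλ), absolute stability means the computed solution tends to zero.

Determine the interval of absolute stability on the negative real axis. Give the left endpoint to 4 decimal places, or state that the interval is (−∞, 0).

z∈(-2.8000,0).

Set f=λy, z=hλ:
  y_{n+1} = y_n + z·[6/7·y_n + 1/7·y_{n+1}] ⇒ (1 − 1/7z)y_{n+1} = (1 + 6/7z)y_n
  ⇒ R(z) = (1 + 6/7z)/(1 − 1/7z).

Boundary: |R(x)|=1, x<0.
x=-0.56: |R|=0.4815
R=−1: 1+6/7x = −1+1/7x ⇒ -5/7x=2 ⇒ x=2/(-5/7)=-2.8000
Confirm numerically:
  x=-2.037: |R|=0.57785 <1
  x=-1.432: |R|=0.18880 <1
  x=-1.327: |R|=0.11553 <1
  x=-1.302: |R|=0.09781 <1
  x=-3.201: |R|=1.19655 >1
  x=-2.853: |R|=1.02690 >1
Interval (-2.8000, 0).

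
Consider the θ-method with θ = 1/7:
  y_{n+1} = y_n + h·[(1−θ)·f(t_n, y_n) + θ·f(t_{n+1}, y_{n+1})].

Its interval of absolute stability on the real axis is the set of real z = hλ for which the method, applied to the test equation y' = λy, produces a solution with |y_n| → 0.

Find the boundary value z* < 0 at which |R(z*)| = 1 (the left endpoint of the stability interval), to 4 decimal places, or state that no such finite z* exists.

Test eqn y'=λy, z=hλ:
  y_{n+1} = y_n + z·[6/7·y_n + 1/7·y_{n+1}] ⇒ (1 − 1/7z)y_{n+1} = (1 + 6/7z)y_n
  R(z) = (1 + 6/7z)/(1 − 1/7z).

Boundary: |R(x)|=1, x<0.
x=-1.49: |R|=0.2285
R=−1: 1+6/7x = −1+1/7x ⇒ -5/7x=2 ⇒ x=2/(-5/7)=-2.8000
Confirm numerically:
  x=-2.751: |R|=0.97487 <1
  x=-2.287: |R|=0.72381 <1
  x=-1.813: |R|=0.44003 <1
  x=-1.694: |R|=0.36393 <1
  x=-3.282: |R|=1.23439 >1
  x=-2.831: |R|=1.01577 >1
Stable set (-2.8000, 0).

left endpoint -2.8000.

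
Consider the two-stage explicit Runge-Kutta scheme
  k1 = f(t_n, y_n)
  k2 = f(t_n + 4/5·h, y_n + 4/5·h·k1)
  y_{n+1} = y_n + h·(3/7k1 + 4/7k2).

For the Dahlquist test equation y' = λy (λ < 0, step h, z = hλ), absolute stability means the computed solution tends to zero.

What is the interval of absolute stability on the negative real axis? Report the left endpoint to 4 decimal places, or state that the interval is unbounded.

z∈(-2.1875,0).

On y'=λy, z=hλ:
  k1=λy_n ⇒ h·k1=z·y_n;  k2=λ(1+4/5z)y_n ⇒ h·k2=z(1+4/5z)y_n
  y_{n+1}/y_n = 1 + 3/7z + 4/7z(1+4/5z) = 1 + z + 16/35z²
  so R(z) = 1 + z + 16/35z².

Need |R(x)|<1, x<0.
x=-0.95: |R|=0.4626
R=1: x+16/35x²=0 ⇒ x=−35/16=-2.1875; min R=1−1/(4·16/35)=0.4531>−1
Confirm numerically:
  x=-1.940: |R|=0.78050 <1
  x=-1.595: |R|=0.56798 <1
  x=-1.313: |R|=0.47510 <1
  x=-2.642: |R|=1.54893 >1
  x=-2.460: |R|=1.30645 >1
  x=-2.416: |R|=1.25237 >1
So |R|<1 on (-2.1875, 0).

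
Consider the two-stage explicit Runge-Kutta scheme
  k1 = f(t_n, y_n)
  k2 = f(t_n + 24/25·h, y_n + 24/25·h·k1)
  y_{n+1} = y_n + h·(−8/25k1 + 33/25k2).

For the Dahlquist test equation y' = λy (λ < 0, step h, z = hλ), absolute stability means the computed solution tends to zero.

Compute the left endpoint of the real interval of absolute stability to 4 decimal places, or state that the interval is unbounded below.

left endpoint -0.7891.

Set f=λy, z=hλ:
  k1=λy_n ⇒ h·k1=z·y_n;  k2=λ(1+24/25z)y_n ⇒ h·k2=z(1+24/25z)y_n
  y_{n+1}/y_n = 1 − 8/25z + 33/25z(1+24/25z) = 1 + z + 792/625z²
  ⇒ R(z) = 1 + z + 792/625z².

Solve |R(x)|<1 on ℝ⁻.
x=-1.57: |R|=2.5535
R=1: x+792/625x²=0 ⇒ x=−625/792=-0.7891; min R=1−1/(4·792/625)=0.8027>−1
Confirm numerically:
  x=-0.639: |R|=0.87842 <1
  x=-0.553: |R|=0.83452 <1
  x=-0.529: |R|=0.82561 <1
  x=-0.403: |R|=0.80280 <1
  x=-1.201: |R|=1.62681 >1
  x=-1.012: |R|=1.28580 >1
  x=-0.974: |R|=1.22816 >1
So |R|<1 on (-0.7891, 0).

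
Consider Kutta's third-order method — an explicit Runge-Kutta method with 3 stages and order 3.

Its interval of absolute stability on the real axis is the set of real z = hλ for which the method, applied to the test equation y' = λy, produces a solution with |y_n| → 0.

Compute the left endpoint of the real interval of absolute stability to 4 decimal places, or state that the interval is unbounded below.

Set f=λy, z=hλ:
  order 3, 3-stage ⇒ R(z)=1+z+z^2/2+z^3/6
  (e.g. R(-1.69)=-0.06642, |R|=0.06642)

Need |R(x)|<1, x<0.
x=-1.69: |R|=0.0664
|R(-2.89)|=1.7369 |R(-2.38)|=0.7947 |R(-1.42)|=0.1110
Bisect:
  x_lo=-2.9525 |R|=1.8835  x_hi=-0.3390 |R|=0.7119
  mid=-1.64577 |R|=0.03444 →hi
  mid=-2.29915 |R|=0.68169 →hi
  mid=-2.62583 |R|=1.19586 →lo
  mid=-2.46249 |R|=0.91926 →hi
  mid=-2.54416 |R|=1.05241 →lo
  mid=-2.50333 |R|=0.98458 →hi
  mid=-2.52374 |R|=1.01818 →lo
  ...
  [-2.51290,-2.51274] ⇒ x*=-2.5127
Interval (-2.5127, 0).

z* = -2.5127.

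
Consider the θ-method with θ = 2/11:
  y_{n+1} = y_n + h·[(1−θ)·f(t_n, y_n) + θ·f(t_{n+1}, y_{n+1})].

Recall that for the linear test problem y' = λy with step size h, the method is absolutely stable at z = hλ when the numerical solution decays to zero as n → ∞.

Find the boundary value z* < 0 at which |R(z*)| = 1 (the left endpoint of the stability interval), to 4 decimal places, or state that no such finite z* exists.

With y'=λy (z=hλ):
  y_{n+1} = y_n + z·[9/11·y_n + 2/11·y_{n+1}] ⇒ (1 − 2/11z)y_{n+1} = (1 + 9/11z)y_n
  R(z) = (1 + 9/11z)/(1 − 2/11z).

Solve |R(x)|<1 on ℝ⁻.
x=-1.08: |R|=0.0973
R=−1: 1+9/11x = −1+2/11x ⇒ -7/11x=2 ⇒ x=2/(-7/11)=-3.1429
Confirm numerically:
  x=-2.677: |R|=0.80060 <1
  x=-1.972: |R|=0.45155 <1
  x=-1.654: |R|=0.27160 <1
  x=-3.651: |R|=1.19435 >1
  x=-3.603: |R|=1.17692 >1
  x=-3.406: |R|=1.10341 >1
Interval (-3.1429, 0).

left endpoint -3.1429.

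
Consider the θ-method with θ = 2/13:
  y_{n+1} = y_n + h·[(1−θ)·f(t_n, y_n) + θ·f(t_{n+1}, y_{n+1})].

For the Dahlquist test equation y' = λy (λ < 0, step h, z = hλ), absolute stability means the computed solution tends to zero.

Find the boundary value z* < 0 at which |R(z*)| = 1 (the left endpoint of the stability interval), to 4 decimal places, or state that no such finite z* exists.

z* = -2.8889.

With y'=λy (z=hλ):
  y_{n+1} = y_n + z·[11/13·y_n + 2/13·y_{n+1}] ⇒ (1 − 2/13z)y_{n+1} = (1 + 11/13z)y_n
  R(z) = (1 + 11/13z)/(1 − 2/13z).

Need |R(x)|<1, x<0.
x=-1.69: |R|=0.3413
R=−1: 1+11/13x = −1+2/13x ⇒ -9/13x=2 ⇒ x=2/(-9/13)=-2.8889
Confirm numerically:
  x=-2.337: |R|=0.71897 <1
  x=-2.042: |R|=0.55385 <1
  x=-1.688: |R|=0.34001 <1
  x=-1.630: |R|=0.30320 <1
  x=-3.270: |R|=1.17554 >1
  x=-3.030: |R|=1.06663 >1
So |R|<1 on (-2.8889, 0).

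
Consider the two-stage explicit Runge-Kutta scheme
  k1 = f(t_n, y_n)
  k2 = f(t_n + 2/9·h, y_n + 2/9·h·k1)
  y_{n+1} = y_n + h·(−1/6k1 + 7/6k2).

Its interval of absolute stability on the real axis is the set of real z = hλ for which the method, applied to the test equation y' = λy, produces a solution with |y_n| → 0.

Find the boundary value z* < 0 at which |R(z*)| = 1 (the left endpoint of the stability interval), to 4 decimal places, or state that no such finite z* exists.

Test eqn y'=λy, z=hλ:
  k1=λy_n ⇒ h·k1=z·y_n;  k2=λ(1+2/9z)y_n ⇒ h·k2=z(1+2/9z)y_n
  y_{n+1}/y_n = 1 − 1/6z + 7/6z(1+2/9z) = 1 + z + 7/27z²
  so R(z) = 1 + z + 7/27z².

Need |R(x)|<1, x<0.
x=-0.86: |R|=0.3317
R=1: x+7/27x²=0 ⇒ x=−27/7=-3.8571; min R=1−1/(4·7/27)=0.0357>−1
Confirm numerically:
  x=-3.535: |R|=0.70476 <1
  x=-2.198: |R|=0.05453 <1
  x=-1.801: |R|=0.03993 <1
  x=-4.445: |R|=1.67745 >1
  x=-4.158: |R|=1.32432 >1
  x=-3.973: |R|=1.11934 >1
So |R|<1 on (-3.8571, 0).

z* = -3.8571.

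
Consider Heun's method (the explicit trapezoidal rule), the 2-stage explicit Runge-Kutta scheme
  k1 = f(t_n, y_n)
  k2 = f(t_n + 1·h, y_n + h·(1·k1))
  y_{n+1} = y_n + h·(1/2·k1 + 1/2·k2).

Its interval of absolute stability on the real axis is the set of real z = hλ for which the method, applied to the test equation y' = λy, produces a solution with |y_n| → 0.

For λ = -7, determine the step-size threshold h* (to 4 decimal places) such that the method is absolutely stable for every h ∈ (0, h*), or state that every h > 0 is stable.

Set f=λy, z=hλ:
  order 2, 2-stage ⇒ R(z)=1+z+z^2/2
  (e.g. R(-1.45)=0.60125, |R|=0.60125)

Find x<0 with |R(x)|<1.
x=-1.45: |R|=0.6013
|R(-1.43)|=0.5924 |R(-1.22)|=0.5242 |R(-0.67)|=0.5544
Bisect:
  x_lo=-2.6589 |R|=1.8760  x_hi=-0.3156 |R|=0.7342
  mid=-1.48726 |R|=0.61871 →hi
  mid=-2.07310 |R|=1.07577 →lo
  mid=-1.78018 |R|=0.80434 →hi
  mid=-1.92664 |R|=0.92933 →hi
  mid=-1.99987 |R|=0.99987 →hi
  mid=-2.03649 |R|=1.03715 →lo
  mid=-2.01818 |R|=1.01834 →lo
  mid=-2.00903 |R|=1.00907 →lo
  ...
  [-2.00001,-1.99987] ⇒ x*=-2.0000
Stable set (-2.0000, 0).

(-2.0000,0); λ=-7 ⇒ h* = 0.2857.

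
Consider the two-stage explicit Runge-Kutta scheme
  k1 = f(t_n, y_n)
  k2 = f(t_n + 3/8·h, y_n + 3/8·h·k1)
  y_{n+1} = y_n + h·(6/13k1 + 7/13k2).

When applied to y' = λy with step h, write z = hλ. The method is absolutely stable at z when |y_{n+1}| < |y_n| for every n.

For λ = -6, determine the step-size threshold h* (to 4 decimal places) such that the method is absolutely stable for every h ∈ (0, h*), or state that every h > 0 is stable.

(-4.9524,0); λ=-6 ⇒ h* = (104/21)/6 = 0.8254.

Test eqn y'=λy, z=hλ:
  k1=λy_n ⇒ h·k1=z·y_n;  k2=λ(1+3/8z)y_n ⇒ h·k2=z(1+3/8z)y_n
  y_{n+1}/y_n = 1 + 6/13z + 7/13z(1+3/8z) = 1 + z + 21/104z²
  ⇒ R(z) = 1 + z + 21/104z².

Find x<0 with |R(x)|<1.
x=-0.84: |R|=0.3025
R=1: x+21/104x²=0 ⇒ x=−104/21=-4.9524; min R=1−1/(4·21/104)=-0.2381>−1
Confirm numerically:
  x=-4.354: |R|=0.47392 <1
  x=-2.540: |R|=0.23727 <1
  x=-2.035: |R|=0.19879 <1
  x=-5.532: |R|=1.64746 >1
  x=-5.100: |R|=1.15202 >1
So |R|<1 on (-4.9524, 0).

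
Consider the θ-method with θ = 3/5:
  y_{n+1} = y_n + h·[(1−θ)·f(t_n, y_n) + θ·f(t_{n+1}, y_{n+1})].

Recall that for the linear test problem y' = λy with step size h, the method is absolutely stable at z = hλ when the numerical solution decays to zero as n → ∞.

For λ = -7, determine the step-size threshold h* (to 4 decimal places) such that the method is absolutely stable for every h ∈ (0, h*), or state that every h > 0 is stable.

On y'=λy, z=hλ:
  y_{n+1} = y_n + z·[2/5·y_n + 3/5·y_{n+1}] ⇒ (1 − 3/5z)y_{n+1} = (1 + 2/5z)y_n
  R(z) = (1 + 2/5z)/(1 − 3/5z).

Boundary: |R(x)|=1, x<0.
x=-0.43: |R|=0.6582
x=-2: |R|=0.0909
x=-10: |R|=0.4286
x=-100: |R|=0.6393
θ=3/5≥1/2 ⇒ |1+2/5x|<|1−3/5x| ∀x<0 ⇒ stable on all of ℝ⁻.

(−∞, 0) — no finite endpoint. Any h>0 works for λ=-7.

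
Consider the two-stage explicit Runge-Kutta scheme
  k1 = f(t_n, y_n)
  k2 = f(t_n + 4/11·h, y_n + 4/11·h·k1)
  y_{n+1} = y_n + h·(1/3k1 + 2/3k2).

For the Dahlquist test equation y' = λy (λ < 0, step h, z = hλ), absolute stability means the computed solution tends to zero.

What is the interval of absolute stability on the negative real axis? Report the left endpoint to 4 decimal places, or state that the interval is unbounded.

With y'=λy (z=hλ):
  k1=λy_n ⇒ h·k1=z·y_n;  k2=λ(1+4/11z)y_n ⇒ h·k2=z(1+4/11z)y_n
  y_{n+1}/y_n = 1 + 1/3z + 2/3z(1+4/11z) = 1 + z + 8/33z²
  so R(z) = 1 + z + 8/33z².

Find x<0 with |R(x)|<1.
x=-1.34: |R|=0.0953
R=1: x+8/33x²=0 ⇒ x=−33/8=-4.1250; min R=1−1/(4·8/33)=-0.0312>−1
Confirm numerically:
  x=-3.274: |R|=0.32456 <1
  x=-3.106: |R|=0.23272 <1
  x=-1.781: |R|=0.01204 <1
  x=-4.666: |R|=1.61195 >1
  x=-4.331: |R|=1.21629 >1
  x=-4.150: |R|=1.02515 >1
So |R|<1 on (-4.1250, 0).

z∈(-4.1250,0).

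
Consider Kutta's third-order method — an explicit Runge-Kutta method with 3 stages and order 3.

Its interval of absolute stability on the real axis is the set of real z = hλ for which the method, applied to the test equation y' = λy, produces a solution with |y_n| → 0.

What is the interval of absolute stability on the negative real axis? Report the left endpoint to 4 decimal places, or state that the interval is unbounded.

Set f=λy, z=hλ:
  order 3, 3-stage ⇒ R(z)=1+z+z^2/2+z^3/6
  (e.g. R(-0.82)=0.42431, |R|=0.42431)

Find x<0 with |R(x)|<1.
x=-0.82: |R|=0.4243
|R(-2)|=0.3333 |R(-1.57)|=0.0175 |R(-1.06)|=0.3033
Bisect:
  x_lo=-3.3312 |R|=2.9438  x_hi=-0.1107 |R|=0.8952
  mid=-1.72094 |R|=0.08959 →hi
  mid=-2.52608 |R|=1.02206 →lo
  mid=-2.12351 |R|=0.46479 →hi
  mid=-2.32480 |R|=0.71659 →hi
  mid=-2.42544 |R|=0.86211 →hi
  mid=-2.47576 |R|=0.94022 →hi
  mid=-2.50092 |R|=0.98066 →hi
  mid=-2.51350 |R|=1.00124 →lo
  ...
  [-2.51291,-2.51272] ⇒ x*=-2.5127
So |R|<1 on (-2.5127, 0).

(-2.5127, 0).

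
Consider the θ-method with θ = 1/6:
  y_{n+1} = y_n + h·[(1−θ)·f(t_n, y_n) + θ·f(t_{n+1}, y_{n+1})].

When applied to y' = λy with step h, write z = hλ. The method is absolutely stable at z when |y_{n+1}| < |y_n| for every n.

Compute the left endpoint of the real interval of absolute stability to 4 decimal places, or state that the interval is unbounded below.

Test eqn y'=λy, z=hλ:
  y_{n+1} = y_n + z·[5/6·y_n + 1/6·y_{n+1}] ⇒ (1 − 1/6z)y_{n+1} = (1 + 5/6z)y_n
  Hence R(z) = (1 + 5/6z)/(1 − 1/6z).

Solve |R(x)|<1 on ℝ⁻.
x=-0.96: |R|=0.1724
R=−1: 1+5/6x = −1+1/6x ⇒ -2/3x=2 ⇒ x=2/(-2/3)=-3.0000
Confirm numerically:
  x=-2.959: |R|=0.98169 <1
  x=-1.794: |R|=0.38106 <1
  x=-1.648: |R|=0.29289 <1
  x=-1.334: |R|=0.09136 <1
  x=-3.071: |R|=1.03131 >1
  x=-3.066: |R|=1.02912 >1
Interval (-3.0000, 0).

z* = -3.0000.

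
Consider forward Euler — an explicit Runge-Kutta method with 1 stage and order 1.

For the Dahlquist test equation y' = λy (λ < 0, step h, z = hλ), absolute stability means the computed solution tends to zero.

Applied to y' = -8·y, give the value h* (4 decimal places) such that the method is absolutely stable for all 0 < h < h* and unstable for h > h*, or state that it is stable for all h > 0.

(-2.0000,0); λ=-8 ⇒ h* = 0.2500.

Test eqn y'=λy, z=hλ:
  order 1, 1-stage ⇒ R(z)=1+z
  (e.g. R(-1.29)=-0.29000, |R|=0.29000)

Need |R(x)|<1, x<0.
x=-1.29: |R|=0.2900
|R(-2.33)|=1.3300 |R(-1.79)|=0.7900 |R(-1.08)|=0.0800
Bisect:
  x_lo=-2.3894 |R|=1.3894  x_hi=-0.2077 |R|=0.7923
  mid=-1.29852 |R|=0.29852 →hi
  mid=-1.84394 |R|=0.84394 →hi
  mid=-2.11665 |R|=1.11665 →lo
  mid=-1.98029 |R|=0.98029 →hi
  mid=-2.04847 |R|=1.04847 →lo
  mid=-2.01438 |R|=1.01438 →lo
  mid=-1.99734 |R|=0.99734 →hi
  ...
  [-2.00000,-1.99987] ⇒ x*=-2.0000
So |R|<1 on (-2.0000, 0).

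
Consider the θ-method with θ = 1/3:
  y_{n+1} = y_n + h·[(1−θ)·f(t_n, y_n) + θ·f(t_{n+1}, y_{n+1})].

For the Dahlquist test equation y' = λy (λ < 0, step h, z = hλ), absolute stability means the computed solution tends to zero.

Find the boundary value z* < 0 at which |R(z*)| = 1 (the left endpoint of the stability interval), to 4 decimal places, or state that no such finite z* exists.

On y'=λy, z=hλ:
  y_{n+1} = y_n + z·[2/3·y_n + 1/3·y_{n+1}] ⇒ (1 − 1/3z)y_{n+1} = (1 + 2/3z)y_n
  R(z) = (1 + 2/3z)/(1 − 1/3z).

Boundary: |R(x)|=1, x<0.
x=-0.7: |R|=0.4324
R=−1: 1+2/3x = −1+1/3x ⇒ -1/3x=2 ⇒ x=2/(-1/3)=-6.0000
Confirm numerically:
  x=-3.884: |R|=0.69262 <1
  x=-3.445: |R|=0.60357 <1
  x=-3.407: |R|=0.59529 <1
  x=-3.170: |R|=0.54133 <1
  x=-6.502: |R|=1.05283 >1
  x=-6.459: |R|=1.04853 >1
  x=-6.180: |R|=1.01961 >1
Stable set (-6.0000, 0).

z* = -6.0000.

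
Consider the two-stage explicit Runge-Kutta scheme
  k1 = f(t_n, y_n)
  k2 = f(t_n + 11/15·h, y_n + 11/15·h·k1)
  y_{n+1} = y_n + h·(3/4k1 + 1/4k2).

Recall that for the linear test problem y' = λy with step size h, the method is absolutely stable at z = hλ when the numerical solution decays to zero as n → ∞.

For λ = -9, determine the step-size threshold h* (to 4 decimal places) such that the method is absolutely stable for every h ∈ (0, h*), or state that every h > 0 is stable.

(-5.4545,0); λ=-9 ⇒ h* = (60/11)/9 = 0.6061.

With y'=λy (z=hλ):
  k1=λy_n ⇒ h·k1=z·y_n;  k2=λ(1+11/15z)y_n ⇒ h·k2=z(1+11/15z)y_n
  y_{n+1}/y_n = 1 + 3/4z + 1/4z(1+11/15z) = 1 + z + 11/60z²
  Hence R(z) = 1 + z + 11/60z².

Solve |R(x)|<1 on ℝ⁻.
x=-1.32: |R|=0.0006
R=1: x+11/60x²=0 ⇒ x=−60/11=-5.4545; min R=1−1/(4·11/60)=-0.3636>−1
Confirm numerically:
  x=-5.263: |R|=0.81518 <1
  x=-4.574: |R|=0.26160 <1
  x=-3.634: |R|=0.21291 <1
  x=-5.955: |R|=1.54637 >1
  x=-5.597: |R|=1.14617 >1
Interval (-5.4545, 0).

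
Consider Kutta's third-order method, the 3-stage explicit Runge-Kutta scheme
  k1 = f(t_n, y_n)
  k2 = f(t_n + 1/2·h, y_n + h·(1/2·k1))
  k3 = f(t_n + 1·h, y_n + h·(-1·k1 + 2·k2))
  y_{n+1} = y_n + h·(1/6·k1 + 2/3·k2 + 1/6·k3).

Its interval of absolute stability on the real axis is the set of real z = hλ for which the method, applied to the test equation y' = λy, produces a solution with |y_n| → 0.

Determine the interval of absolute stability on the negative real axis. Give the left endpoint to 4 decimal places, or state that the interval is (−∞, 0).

Set f=λy, z=hλ:
  order 3, 3-stage ⇒ R(z)=1+z+z^2/2+z^3/6
  (e.g. R(-0.94)=0.36337, |R|=0.36337)

Boundary: |R(x)|=1, x<0.
x=-0.94: |R|=0.3634
|R(-2.5)|=0.9792 |R(-1.55)|=0.0306 |R(-1.54)|=0.0371
Bisect:
  x_lo=-2.9119 |R|=1.7875  x_hi=-0.2489 |R|=0.7795
  mid=-1.58040 |R|=0.01054 →hi
  mid=-2.24617 |R|=0.61229 →hi
  mid=-2.57905 |R|=1.11239 →lo
  mid=-2.41261 |R|=0.84277 →hi
  mid=-2.49583 |R|=0.97240 →hi
  mid=-2.53744 |R|=1.04107 →lo
  mid=-2.51664 |R|=1.00641 →lo
  mid=-2.50623 |R|=0.98932 →hi
  mid=-2.51143 |R|=0.99785 →hi
  ...
  [-2.51290,-2.51273] ⇒ x*=-2.5127
Interval (-2.5127, 0).

(-2.5127, 0).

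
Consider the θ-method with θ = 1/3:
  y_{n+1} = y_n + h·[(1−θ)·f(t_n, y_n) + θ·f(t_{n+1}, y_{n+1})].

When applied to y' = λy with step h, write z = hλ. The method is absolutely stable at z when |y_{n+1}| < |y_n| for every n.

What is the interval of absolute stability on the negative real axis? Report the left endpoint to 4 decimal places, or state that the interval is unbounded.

On y'=λy, z=hλ:
  y_{n+1} = y_n + z·[2/3·y_n + 1/3·y_{n+1}] ⇒ (1 − 1/3z)y_{n+1} = (1 + 2/3z)y_n
  ⇒ R(z) = (1 + 2/3z)/(1 − 1/3z).

Need |R(x)|<1, x<0.
x=-1.29: |R|=0.0979
R=−1: 1+2/3x = −1+1/3x ⇒ -1/3x=2 ⇒ x=2/(-1/3)=-6.0000
Confirm numerically:
  x=-5.246: |R|=0.90856 <1
  x=-4.533: |R|=0.80526 <1
  x=-2.867: |R|=0.46600 <1
  x=-6.283: |R|=1.03049 >1
  x=-6.073: |R|=1.00805 >1
Stable set (-6.0000, 0).

(-6.0000, 0).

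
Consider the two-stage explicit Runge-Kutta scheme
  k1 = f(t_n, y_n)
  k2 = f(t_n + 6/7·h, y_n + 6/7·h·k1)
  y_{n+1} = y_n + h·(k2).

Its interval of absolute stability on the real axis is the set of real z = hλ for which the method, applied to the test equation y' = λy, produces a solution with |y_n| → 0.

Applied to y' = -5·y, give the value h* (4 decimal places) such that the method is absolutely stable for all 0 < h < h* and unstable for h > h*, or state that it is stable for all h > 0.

(-1.1667,0); λ=-5 ⇒ h* = (7/6)/5 = 0.2333.

On y'=λy, z=hλ:
  k1=λy_n ⇒ h·k1=z·y_n;  k2=λ(1+6/7z)y_n ⇒ h·k2=z(1+6/7z)y_n
  y_{n+1}/y_n = 1 + z(1+6/7z) = 1 + z + 6/7z²
  Hence R(z) = 1 + z + 6/7z².

Boundary: |R(x)|=1, x<0.
x=-1: |R|=0.8571
R=1: x+6/7x²=0 ⇒ x=−7/6=-1.1667; min R=1−1/(4·6/7)=0.7083>−1
Confirm numerically:
  x=-0.692: |R|=0.71845 <1
  x=-0.544: |R|=0.70966 <1
  x=-0.472: |R|=0.71896 <1
  x=-1.680: |R|=1.73920 >1
  x=-1.479: |R|=1.39595 >1
  x=-1.449: |R|=1.35066 >1
So |R|<1 on (-1.1667, 0).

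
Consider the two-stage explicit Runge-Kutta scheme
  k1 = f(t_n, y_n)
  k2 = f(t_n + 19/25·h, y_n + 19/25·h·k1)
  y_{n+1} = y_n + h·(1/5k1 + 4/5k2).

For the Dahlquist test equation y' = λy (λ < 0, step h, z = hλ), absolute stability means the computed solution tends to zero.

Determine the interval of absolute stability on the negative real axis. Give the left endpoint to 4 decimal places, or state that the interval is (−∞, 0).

(-1.6447, 0).

On y'=λy, z=hλ:
  k1=λy_n ⇒ h·k1=z·y_n;  k2=λ(1+19/25z)y_n ⇒ h·k2=z(1+19/25z)y_n
  y_{n+1}/y_n = 1 + 1/5z + 4/5z(1+19/25z) = 1 + z + 76/125z²
  R(z) = 1 + z + 76/125z².

Need |R(x)|<1, x<0.
x=-0.41: |R|=0.6922
R=1: x+76/125x²=0 ⇒ x=−125/76=-1.6447; min R=1−1/(4·76/125)=0.5888>−1
Confirm numerically:
  x=-1.166: |R|=0.66061 <1
  x=-1.097: |R|=0.63467 <1
  x=-0.962: |R|=0.60067 <1
  x=-0.922: |R|=0.59485 <1
  x=-2.035: |R|=1.48286 >1
  x=-1.962: |R|=1.37846 >1
  x=-1.765: |R|=1.12906 >1
Stable set (-1.6447, 0).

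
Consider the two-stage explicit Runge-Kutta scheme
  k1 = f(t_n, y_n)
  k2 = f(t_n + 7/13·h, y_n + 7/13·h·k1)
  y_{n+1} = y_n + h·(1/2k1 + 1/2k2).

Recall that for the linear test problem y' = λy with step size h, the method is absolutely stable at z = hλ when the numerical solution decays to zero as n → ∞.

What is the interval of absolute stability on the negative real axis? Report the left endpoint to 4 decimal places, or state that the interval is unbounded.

z∈(-3.7143,0).

Set f=λy, z=hλ:
  k1=λy_n ⇒ h·k1=z·y_n;  k2=λ(1+7/13z)y_n ⇒ h·k2=z(1+7/13z)y_n
  y_{n+1}/y_n = 1 + 1/2z + 1/2z(1+7/13z) = 1 + z + 7/26z²
  so R(z) = 1 + z + 7/26z².

Find x<0 with |R(x)|<1.
x=-1.75: |R|=0.0745
R=1: x+7/26x²=0 ⇒ x=−26/7=-3.7143; min R=1−1/(4·7/26)=0.0714>−1
Confirm numerically:
  x=-3.202: |R|=0.55837 <1
  x=-2.340: |R|=0.13420 <1
  x=-1.939: |R|=0.07323 <1
  x=-1.846: |R|=0.07146 <1
  x=-4.296: |R|=1.67282 >1
  x=-3.986: |R|=1.29159 >1
  x=-3.838: |R|=1.12783 >1
So |R|<1 on (-3.7143, 0).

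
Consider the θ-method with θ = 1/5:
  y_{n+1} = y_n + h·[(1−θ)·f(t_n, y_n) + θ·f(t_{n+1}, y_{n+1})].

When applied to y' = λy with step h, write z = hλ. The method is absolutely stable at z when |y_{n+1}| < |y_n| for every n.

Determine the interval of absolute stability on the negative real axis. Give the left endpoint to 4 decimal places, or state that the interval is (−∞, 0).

z∈(-3.3333,0).

On y'=λy, z=hλ:
  y_{n+1} = y_n + z·[4/5·y_n + 1/5·y_{n+1}] ⇒ (1 − 1/5z)y_{n+1} = (1 + 4/5z)y_n
  ⇒ R(z) = (1 + 4/5z)/(1 − 1/5z).

Solve |R(x)|<1 on ℝ⁻.
x=-1.45: |R|=0.1240
R=−1: 1+4/5x = −1+1/5x ⇒ -3/5x=2 ⇒ x=2/(-3/5)=-3.3333
Confirm numerically:
  x=-3.128: |R|=0.92421 <1
  x=-3.004: |R|=0.87656 <1
  x=-2.498: |R|=0.66578 <1
  x=-2.369: |R|=0.60741 <1
  x=-3.553: |R|=1.07705 >1
  x=-3.392: |R|=1.02097 >1
Interval (-3.3333, 0).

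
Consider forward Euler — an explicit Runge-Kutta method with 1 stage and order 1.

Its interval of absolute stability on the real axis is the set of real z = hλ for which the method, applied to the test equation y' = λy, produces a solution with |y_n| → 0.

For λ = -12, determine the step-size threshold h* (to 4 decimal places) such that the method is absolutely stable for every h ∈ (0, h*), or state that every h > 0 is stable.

(-2.0000,0); λ=-12 ⇒ h* = 0.1667.

Test eqn y'=λy, z=hλ:
  order 1, 1-stage ⇒ R(z)=1+z
  (e.g. R(-1.32)=-0.32000, |R|=0.32000)

Boundary: |R(x)|=1, x<0.
x=-1.32: |R|=0.3200
|R(-2.39)|=1.3900 |R(-2.02)|=1.0200 |R(-1.68)|=0.6800
Bisect:
  x_lo=-2.7368 |R|=1.7368  x_hi=-0.1513 |R|=0.8487
  mid=-1.44407 |R|=0.44407 →hi
  mid=-2.09044 |R|=1.09044 →lo
  mid=-1.76726 |R|=0.76726 →hi
  mid=-1.92885 |R|=0.92885 →hi
  mid=-2.00964 |R|=1.00964 →lo
  mid=-1.96925 |R|=0.96925 →hi
  mid=-1.98944 |R|=0.98944 →hi
  mid=-1.99954 |R|=0.99954 →hi
  ...
  [-2.00002,-1.99986] ⇒ x*=-2.0000
Interval (-2.0000, 0).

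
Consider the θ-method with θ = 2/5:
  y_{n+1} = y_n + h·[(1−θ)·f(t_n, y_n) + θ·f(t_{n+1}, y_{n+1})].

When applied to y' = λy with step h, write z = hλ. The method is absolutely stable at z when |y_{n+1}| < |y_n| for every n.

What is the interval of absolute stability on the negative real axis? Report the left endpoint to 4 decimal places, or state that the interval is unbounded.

(-10.0000, 0).

Test eqn y'=λy, z=hλ:
  y_{n+1} = y_n + z·[3/5·y_n + 2/5·y_{n+1}] ⇒ (1 − 2/5z)y_{n+1} = (1 + 3/5z)y_n
  Hence R(z) = (1 + 3/5z)/(1 − 2/5z).

Find x<0 with |R(x)|<1.
x=-1.4: |R|=0.1026
R=−1: 1+3/5x = −1+2/5x ⇒ -1/5x=2 ⇒ x=2/(-1/5)=-10.0000
Confirm numerically:
  x=-7.191: |R|=0.85507 <1
  x=-4.893: |R|=0.65461 <1
  x=-4.789: |R|=0.64254 <1
  x=-4.257: |R|=0.57503 <1
  x=-10.318: |R|=1.01240 >1
  x=-10.084: |R|=1.00334 >1
Stable set (-10.0000, 0).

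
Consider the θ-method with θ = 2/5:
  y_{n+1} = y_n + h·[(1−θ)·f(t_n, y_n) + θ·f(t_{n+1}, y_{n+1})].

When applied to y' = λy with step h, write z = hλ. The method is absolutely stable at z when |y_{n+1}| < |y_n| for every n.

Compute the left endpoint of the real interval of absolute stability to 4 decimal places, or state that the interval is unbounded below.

z* = -10.0000.

Set f=λy, z=hλ:
  y_{n+1} = y_n + z·[3/5·y_n + 2/5·y_{n+1}] ⇒ (1 − 2/5z)y_{n+1} = (1 + 3/5z)y_n
  R(z) = (1 + 3/5z)/(1 − 2/5z).

Boundary: |R(x)|=1, x<0.
x=-1.62: |R|=0.0170
R=−1: 1+3/5x = −1+2/5x ⇒ -1/5x=2 ⇒ x=2/(-1/5)=-10.0000
Confirm numerically:
  x=-8.776: |R|=0.94573 <1
  x=-7.297: |R|=0.86205 <1
  x=-6.337: |R|=0.79275 <1
  x=-5.635: |R|=0.73171 <1
  x=-10.347: |R|=1.01351 >1
  x=-10.046: |R|=1.00183 >1
So |R|<1 on (-10.0000, 0).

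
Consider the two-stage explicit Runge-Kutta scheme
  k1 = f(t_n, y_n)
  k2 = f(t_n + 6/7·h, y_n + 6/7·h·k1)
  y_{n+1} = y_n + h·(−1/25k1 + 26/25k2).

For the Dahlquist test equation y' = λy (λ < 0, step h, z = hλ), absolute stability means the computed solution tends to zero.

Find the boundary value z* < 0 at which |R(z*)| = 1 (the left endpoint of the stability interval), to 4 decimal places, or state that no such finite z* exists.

z* = -1.1218.

With y'=λy (z=hλ):
  k1=λy_n ⇒ h·k1=z·y_n;  k2=λ(1+6/7z)y_n ⇒ h·k2=z(1+6/7z)y_n
  y_{n+1}/y_n = 1 − 1/25z + 26/25z(1+6/7z) = 1 + z + 156/175z²
  Hence R(z) = 1 + z + 156/175z².

Boundary: |R(x)|=1, x<0.
x=-0.7: |R|=0.7368
R=1: x+156/175x²=0 ⇒ x=−175/156=-1.1218; min R=1−1/(4·156/175)=0.7196>−1
Confirm numerically:
  x=-0.844: |R|=0.79100 <1
  x=-0.838: |R|=0.78800 <1
  x=-0.520: |R|=0.72104 <1
  x=-1.639: |R|=1.75566 >1
  x=-1.450: |R|=1.42423 >1
So |R|<1 on (-1.1218, 0).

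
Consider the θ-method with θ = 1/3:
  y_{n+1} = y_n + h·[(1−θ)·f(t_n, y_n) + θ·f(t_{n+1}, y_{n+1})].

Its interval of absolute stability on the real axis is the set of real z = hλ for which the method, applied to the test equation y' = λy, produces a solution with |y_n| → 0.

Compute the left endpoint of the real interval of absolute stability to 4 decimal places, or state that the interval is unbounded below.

On y'=λy, z=hλ:
  y_{n+1} = y_n + z·[2/3·y_n + 1/3·y_{n+1}] ⇒ (1 − 1/3z)y_{n+1} = (1 + 2/3z)y_n
  R(z) = (1 + 2/3z)/(1 − 1/3z).

Solve |R(x)|<1 on ℝ⁻.
x=-1.04: |R|=0.2277
R=−1: 1+2/3x = −1+1/3x ⇒ -1/3x=2 ⇒ x=2/(-1/3)=-6.0000
Confirm numerically:
  x=-5.131: |R|=0.89313 <1
  x=-3.981: |R|=0.71079 <1
  x=-2.735: |R|=0.43069 <1
  x=-6.483: |R|=1.05093 >1
  x=-6.429: |R|=1.04550 >1
  x=-6.346: |R|=1.03702 >1
Interval (-6.0000, 0).

z* = -6.0000.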